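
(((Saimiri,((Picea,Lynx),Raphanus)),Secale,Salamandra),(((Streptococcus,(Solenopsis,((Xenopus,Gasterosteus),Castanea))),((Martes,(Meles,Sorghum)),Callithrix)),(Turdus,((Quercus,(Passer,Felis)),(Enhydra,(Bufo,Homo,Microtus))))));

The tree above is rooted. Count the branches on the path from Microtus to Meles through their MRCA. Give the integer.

10

The MRCA of Microtus and Meles is the node subtending (((Streptococcus,(Solenopsis,((Xenopus,Gasterosteus),Castanea))),((Martes,(Meles,Sorghum)),Callithrix)),(Turdus,((Quercus,(Passer,Felis)),(Enhydra,(Bufo,Homo,Microtus))))).
From Microtus up to that node: 5 branches. From Meles up to the same node: 5 branches. Total: 5 + 5 = 10.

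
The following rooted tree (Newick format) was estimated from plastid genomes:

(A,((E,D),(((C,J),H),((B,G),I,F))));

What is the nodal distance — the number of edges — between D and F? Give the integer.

The MRCA of D and F is the node subtending ((E,D),(((C,J),H),((B,G),I,F))).
From D up to that node: 2 branches. From F up to the same node: 3 branches. Total: 2 + 3 = 5.

5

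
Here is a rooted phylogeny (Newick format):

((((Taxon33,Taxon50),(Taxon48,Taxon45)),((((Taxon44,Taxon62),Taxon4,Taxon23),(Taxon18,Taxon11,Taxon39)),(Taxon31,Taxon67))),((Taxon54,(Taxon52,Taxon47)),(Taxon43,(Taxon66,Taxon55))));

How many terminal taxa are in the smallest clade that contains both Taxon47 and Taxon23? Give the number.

19

The MRCA of Taxon47 and Taxon23 is the root, so the clade is the entire tree.
That clade contains 19 terminal taxa: Taxon11, Taxon18, Taxon23, Taxon31, Taxon33, Taxon39, Taxon4, Taxon43, Taxon44, Taxon45, Taxon47, Taxon48, Taxon50, Taxon52, Taxon54, Taxon55, Taxon62, Taxon66, Taxon67.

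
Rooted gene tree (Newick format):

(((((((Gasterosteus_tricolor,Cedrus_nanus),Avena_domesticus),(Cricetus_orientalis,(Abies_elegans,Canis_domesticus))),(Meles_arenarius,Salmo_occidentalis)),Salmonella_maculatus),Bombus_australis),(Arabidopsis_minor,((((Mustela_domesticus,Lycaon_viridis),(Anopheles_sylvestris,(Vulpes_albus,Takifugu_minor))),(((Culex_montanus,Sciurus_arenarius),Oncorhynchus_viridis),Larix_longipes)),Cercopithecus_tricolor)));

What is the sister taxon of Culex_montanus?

Sciurus_arenarius

Culex_montanus attaches to the tree at the node subtending (Culex_montanus,Sciurus_arenarius).
The other lineage descending from that same node — the sister group — is the single tip Sciurus_arenarius.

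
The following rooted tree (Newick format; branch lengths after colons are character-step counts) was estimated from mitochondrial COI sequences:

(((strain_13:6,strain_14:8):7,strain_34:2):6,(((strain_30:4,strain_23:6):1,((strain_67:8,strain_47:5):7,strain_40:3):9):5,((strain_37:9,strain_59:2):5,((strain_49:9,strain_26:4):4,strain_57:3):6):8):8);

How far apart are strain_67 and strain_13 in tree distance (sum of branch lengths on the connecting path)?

56

The path runs strain_67 → … → MRCA → … → strain_13; the MRCA is the root of the tree.
Branch lengths along that path: 8 + 7 + 9 + 5 + 8 + 6 + 7 + 6 = 56.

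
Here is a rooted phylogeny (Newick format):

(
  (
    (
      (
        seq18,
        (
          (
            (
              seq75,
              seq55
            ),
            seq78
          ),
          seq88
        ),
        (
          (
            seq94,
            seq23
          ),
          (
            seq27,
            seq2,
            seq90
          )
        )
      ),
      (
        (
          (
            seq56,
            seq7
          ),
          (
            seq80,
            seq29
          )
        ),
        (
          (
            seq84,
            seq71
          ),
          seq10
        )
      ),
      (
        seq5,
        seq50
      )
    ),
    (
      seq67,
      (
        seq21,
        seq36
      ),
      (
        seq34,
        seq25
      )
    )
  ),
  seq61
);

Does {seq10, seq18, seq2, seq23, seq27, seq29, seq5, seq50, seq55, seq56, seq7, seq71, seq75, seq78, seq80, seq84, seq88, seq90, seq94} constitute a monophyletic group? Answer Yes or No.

Yes

The most recent common ancestor of these taxa subtends ((seq18,(((seq75,seq55),seq78),seq88),((seq94,seq23),(seq27,seq2,seq90))),(((seq56,seq7),(seq80,seq29)),((seq84,seq71),seq10)),(seq5,seq50)).
That clade has exactly 19 tips — every listed taxon and nothing else — so the group is monophyletic.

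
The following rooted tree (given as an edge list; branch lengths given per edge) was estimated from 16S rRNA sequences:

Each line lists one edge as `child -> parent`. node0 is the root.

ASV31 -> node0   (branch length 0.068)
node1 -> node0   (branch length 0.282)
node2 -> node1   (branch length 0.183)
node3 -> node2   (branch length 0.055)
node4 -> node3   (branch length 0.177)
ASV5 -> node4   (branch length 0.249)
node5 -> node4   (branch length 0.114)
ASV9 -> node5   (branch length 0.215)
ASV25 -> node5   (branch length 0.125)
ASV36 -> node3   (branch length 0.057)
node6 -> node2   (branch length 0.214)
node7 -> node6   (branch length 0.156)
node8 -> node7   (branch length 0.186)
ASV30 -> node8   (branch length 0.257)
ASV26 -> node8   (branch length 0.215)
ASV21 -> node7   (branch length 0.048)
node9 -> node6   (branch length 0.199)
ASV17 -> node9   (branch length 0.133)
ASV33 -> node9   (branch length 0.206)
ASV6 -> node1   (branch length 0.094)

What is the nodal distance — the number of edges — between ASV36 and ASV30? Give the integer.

6

The MRCA of ASV36 and ASV30 is the node subtending (((ASV5,(ASV9,ASV25)),ASV36),(((ASV30,ASV26),ASV21),(ASV17,ASV33))).
From ASV36 up to that node: 2 branches. From ASV30 up to the same node: 4 branches. Total: 2 + 4 = 6.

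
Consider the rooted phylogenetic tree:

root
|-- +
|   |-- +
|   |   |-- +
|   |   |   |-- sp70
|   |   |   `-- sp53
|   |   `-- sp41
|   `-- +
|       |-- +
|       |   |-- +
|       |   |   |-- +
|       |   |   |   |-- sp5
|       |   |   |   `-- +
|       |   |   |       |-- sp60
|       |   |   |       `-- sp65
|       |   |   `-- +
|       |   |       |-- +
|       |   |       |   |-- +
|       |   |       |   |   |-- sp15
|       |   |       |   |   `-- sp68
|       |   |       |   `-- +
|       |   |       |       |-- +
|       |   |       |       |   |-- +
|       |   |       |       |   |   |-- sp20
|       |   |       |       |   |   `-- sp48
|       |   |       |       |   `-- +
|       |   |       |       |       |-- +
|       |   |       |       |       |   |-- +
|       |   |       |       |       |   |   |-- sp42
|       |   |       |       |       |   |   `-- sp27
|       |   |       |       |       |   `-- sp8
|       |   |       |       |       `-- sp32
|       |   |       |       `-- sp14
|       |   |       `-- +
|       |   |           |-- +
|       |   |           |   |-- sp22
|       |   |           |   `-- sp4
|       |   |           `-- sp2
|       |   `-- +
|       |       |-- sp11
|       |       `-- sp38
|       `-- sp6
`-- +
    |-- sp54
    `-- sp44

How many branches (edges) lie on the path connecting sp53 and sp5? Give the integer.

8

The MRCA of sp53 and sp5 is the node subtending (((sp70,sp53),sp41),((((sp5,(sp60,sp65)),(((sp15,sp68),(((sp20,sp48),(((sp42,sp27),sp8),sp32)),sp14)),((sp22,sp4),sp2))),(sp11,sp38)),sp6)).
From sp53 up to that node: 3 branches. From sp5 up to the same node: 5 branches. Total: 3 + 5 = 8.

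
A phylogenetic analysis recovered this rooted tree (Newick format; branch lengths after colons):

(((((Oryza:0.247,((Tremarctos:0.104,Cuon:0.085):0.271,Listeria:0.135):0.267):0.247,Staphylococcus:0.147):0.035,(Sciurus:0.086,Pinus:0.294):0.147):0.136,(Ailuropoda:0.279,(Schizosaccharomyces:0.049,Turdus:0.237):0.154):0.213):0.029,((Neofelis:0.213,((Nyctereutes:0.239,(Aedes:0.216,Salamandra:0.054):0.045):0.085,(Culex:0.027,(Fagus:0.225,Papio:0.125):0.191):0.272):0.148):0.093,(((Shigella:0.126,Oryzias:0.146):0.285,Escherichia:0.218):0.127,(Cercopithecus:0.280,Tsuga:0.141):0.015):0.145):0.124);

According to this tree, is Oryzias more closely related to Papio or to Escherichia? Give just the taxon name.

Escherichia

The MRCA of Oryzias and Escherichia subtends ((Shigella,Oryzias),Escherichia) (3 taxa).
The MRCA of Oryzias and Papio subtends ((Neofelis,((Nyctereutes,(Aedes,Salamandra)),(Culex,(Fagus,Papio)))),(((Shigella,Oryzias),Escherichia),(Cercopithecus,Tsuga))) (12 taxa).
The first is nested inside the second, so Oryzias shares a more recent common ancestor with Escherichia.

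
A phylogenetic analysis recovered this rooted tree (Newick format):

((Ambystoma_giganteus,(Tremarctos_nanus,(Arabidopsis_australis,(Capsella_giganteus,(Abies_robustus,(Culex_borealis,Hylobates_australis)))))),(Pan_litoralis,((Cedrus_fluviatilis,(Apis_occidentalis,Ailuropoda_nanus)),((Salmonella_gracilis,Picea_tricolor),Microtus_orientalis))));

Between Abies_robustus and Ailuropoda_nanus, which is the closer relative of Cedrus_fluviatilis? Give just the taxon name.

Ailuropoda_nanus

The MRCA of Cedrus_fluviatilis and Ailuropoda_nanus subtends (Cedrus_fluviatilis,(Apis_occidentalis,Ailuropoda_nanus)) (3 taxa).
The MRCA of Cedrus_fluviatilis and Abies_robustus is the root, subtending the entire tree (14 taxa).
The first is nested inside the second, so Cedrus_fluviatilis shares a more recent common ancestor with Ailuropoda_nanus.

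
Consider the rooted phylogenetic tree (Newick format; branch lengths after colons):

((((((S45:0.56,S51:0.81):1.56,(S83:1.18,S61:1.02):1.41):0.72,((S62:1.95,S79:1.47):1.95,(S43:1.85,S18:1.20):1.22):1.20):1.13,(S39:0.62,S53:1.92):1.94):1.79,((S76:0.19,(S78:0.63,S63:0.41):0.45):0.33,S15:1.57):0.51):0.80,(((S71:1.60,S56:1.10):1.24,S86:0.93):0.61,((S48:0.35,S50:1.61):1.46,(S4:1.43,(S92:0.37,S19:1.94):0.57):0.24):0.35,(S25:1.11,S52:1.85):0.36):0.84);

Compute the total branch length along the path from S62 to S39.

The path runs S62 → … → MRCA → … → S39; the MRCA is the node subtending ((((S45,S51),(S83,S61)),((S62,S79),(S43,S18))),(S39,S53)).
Branch lengths along that path: 1.95 + 1.95 + 1.20 + 1.13 + 1.94 + 0.62 = 8.79.

8.79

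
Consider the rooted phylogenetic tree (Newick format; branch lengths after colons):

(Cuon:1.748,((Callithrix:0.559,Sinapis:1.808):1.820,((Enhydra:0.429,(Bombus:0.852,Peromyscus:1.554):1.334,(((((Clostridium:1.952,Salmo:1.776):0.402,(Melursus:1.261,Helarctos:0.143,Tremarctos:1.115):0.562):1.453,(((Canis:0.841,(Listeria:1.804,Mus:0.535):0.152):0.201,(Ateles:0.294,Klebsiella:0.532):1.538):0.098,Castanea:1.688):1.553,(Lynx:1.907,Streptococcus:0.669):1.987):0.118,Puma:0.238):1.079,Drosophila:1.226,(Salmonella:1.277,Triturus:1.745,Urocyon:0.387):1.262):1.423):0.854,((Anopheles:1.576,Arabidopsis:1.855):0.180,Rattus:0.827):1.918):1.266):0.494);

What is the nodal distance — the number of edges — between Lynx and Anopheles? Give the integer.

9

The MRCA of Lynx and Anopheles is the node subtending ((Enhydra,(Bombus,Peromyscus),(((((Clostridium,Salmo),(Melursus,Helarctos,Tremarctos)),(((Canis,(Listeria,Mus)),(Ateles,Klebsiella)),Castanea),(Lynx,Streptococcus)),Puma),Drosophila,(Salmonella,Triturus,Urocyon))),((Anopheles,Arabidopsis),Rattus)).
From Lynx up to that node: 6 branches. From Anopheles up to the same node: 3 branches. Total: 6 + 3 = 9.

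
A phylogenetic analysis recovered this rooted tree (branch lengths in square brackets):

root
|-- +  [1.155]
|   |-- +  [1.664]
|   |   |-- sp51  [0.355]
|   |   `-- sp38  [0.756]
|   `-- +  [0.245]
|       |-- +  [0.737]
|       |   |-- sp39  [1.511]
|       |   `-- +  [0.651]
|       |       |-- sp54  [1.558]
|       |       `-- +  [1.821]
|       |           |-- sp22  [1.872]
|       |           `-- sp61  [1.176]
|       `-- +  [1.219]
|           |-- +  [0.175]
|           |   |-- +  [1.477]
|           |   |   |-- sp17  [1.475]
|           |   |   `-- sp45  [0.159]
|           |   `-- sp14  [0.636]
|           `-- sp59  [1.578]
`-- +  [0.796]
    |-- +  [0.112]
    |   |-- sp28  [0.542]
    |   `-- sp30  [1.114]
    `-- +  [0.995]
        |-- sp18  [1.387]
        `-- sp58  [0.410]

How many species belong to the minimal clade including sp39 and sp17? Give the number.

8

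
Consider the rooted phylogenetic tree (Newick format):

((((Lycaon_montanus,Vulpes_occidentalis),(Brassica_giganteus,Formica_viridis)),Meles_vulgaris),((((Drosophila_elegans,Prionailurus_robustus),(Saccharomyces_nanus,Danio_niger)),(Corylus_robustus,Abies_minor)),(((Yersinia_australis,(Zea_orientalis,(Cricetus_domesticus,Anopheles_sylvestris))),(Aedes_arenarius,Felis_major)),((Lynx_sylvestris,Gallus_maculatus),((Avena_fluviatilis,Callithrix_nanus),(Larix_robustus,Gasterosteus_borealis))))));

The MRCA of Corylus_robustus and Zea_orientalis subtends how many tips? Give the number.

The MRCA of Corylus_robustus and Zea_orientalis is the node subtending ((((Drosophila_elegans,Prionailurus_robustus),(Saccharomyces_nanus,Danio_niger)),(Corylus_robustus,Abies_minor)),(((Yersinia_australis,(Zea_orientalis,(Cricetus_domesticus,Anopheles_sylvestris))),(Aedes_arenarius,Felis_major)),((Lynx_sylvestris,Gallus_maculatus),((Avena_fluviatilis,Callithrix_nanus),(Larix_robustus,Gasterosteus_borealis))))).
That clade contains 18 terminal taxa: Abies_minor, Aedes_arenarius, Anopheles_sylvestris, Avena_fluviatilis, Callithrix_nanus, Corylus_robustus, Cricetus_domesticus, Danio_niger, Drosophila_elegans, Felis_major, Gallus_maculatus, Gasterosteus_borealis, Larix_robustus, Lynx_sylvestris, Prionailurus_robustus, Saccharomyces_nanus, Yersinia_australis, Zea_orientalis.

18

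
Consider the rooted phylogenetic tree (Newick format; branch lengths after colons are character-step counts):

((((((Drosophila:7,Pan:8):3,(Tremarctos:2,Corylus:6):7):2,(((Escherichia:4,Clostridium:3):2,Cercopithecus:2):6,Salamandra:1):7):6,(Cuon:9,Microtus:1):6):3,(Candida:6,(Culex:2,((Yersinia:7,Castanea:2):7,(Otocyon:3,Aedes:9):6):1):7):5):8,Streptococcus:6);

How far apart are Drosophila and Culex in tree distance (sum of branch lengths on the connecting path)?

35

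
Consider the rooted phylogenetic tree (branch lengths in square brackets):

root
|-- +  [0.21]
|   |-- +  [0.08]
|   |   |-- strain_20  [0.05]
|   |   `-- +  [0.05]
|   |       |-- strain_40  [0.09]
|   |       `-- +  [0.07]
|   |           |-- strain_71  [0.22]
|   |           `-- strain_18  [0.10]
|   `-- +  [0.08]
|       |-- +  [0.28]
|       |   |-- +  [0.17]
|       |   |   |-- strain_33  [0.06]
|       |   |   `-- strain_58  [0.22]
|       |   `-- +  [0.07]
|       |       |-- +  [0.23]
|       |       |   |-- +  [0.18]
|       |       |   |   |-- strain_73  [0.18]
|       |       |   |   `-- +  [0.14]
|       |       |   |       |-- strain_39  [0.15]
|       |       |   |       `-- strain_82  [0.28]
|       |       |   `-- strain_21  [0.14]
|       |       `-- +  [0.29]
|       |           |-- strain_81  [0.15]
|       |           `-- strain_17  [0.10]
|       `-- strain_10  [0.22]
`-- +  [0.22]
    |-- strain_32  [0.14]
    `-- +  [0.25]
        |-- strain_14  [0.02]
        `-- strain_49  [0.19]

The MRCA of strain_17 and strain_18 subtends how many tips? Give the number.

13

The MRCA of strain_17 and strain_18 is the node subtending ((strain_20,(strain_40,(strain_71,strain_18))),(((strain_33,strain_58),(((strain_73,(strain_39,strain_82)),strain_21),(strain_81,strain_17))),strain_10)).
That clade contains 13 terminal taxa: strain_10, strain_17, strain_18, strain_20, strain_21, strain_33, strain_39, strain_40, strain_58, strain_71, strain_73, strain_81, strain_82.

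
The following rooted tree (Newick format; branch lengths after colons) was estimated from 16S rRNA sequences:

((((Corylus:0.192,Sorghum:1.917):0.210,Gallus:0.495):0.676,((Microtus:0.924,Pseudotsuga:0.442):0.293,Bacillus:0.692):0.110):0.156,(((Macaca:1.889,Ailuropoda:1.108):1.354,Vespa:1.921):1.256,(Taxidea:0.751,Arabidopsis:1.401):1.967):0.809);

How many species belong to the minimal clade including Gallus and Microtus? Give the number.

6

The MRCA of Gallus and Microtus is the node subtending (((Corylus,Sorghum),Gallus),((Microtus,Pseudotsuga),Bacillus)).
That clade contains 6 terminal taxa: Bacillus, Corylus, Gallus, Microtus, Pseudotsuga, Sorghum.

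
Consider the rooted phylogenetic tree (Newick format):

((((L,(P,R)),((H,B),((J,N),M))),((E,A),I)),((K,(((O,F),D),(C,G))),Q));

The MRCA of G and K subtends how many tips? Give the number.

The MRCA of G and K is the node subtending (K,(((O,F),D),(C,G))).
That clade contains 6 terminal taxa: C, D, F, G, K, O.

6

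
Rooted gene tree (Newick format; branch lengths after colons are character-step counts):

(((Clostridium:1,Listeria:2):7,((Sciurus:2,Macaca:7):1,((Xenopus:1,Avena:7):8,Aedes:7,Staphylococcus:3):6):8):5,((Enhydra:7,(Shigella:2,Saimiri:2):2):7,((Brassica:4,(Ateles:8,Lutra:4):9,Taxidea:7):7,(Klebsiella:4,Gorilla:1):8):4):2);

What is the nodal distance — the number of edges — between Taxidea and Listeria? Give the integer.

The MRCA of Taxidea and Listeria is the root of the tree.
From Taxidea up to that node: 4 branches. From Listeria up to the same node: 3 branches. Total: 4 + 3 = 7.

7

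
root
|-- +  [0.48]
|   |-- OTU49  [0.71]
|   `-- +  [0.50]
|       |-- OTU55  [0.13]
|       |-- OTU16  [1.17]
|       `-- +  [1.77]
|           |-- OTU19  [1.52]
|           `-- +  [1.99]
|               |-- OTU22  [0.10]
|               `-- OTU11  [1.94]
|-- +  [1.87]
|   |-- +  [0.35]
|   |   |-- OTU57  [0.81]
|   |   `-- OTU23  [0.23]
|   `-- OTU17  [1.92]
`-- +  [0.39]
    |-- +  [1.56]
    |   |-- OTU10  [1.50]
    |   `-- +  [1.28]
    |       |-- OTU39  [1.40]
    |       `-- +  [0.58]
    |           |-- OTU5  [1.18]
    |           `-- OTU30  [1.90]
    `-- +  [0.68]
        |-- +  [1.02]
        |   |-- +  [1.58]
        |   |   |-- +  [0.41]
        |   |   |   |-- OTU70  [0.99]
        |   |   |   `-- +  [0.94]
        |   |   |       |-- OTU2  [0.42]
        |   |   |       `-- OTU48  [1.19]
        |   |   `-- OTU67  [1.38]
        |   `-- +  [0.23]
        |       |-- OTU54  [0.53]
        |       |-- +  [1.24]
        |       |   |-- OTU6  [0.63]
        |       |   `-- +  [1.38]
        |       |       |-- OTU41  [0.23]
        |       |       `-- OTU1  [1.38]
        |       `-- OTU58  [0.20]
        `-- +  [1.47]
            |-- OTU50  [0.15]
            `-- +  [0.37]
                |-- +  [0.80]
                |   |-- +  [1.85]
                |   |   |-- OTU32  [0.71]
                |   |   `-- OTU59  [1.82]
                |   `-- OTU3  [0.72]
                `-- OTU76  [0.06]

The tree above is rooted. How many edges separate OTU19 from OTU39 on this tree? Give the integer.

The MRCA of OTU19 and OTU39 is the root of the tree.
From OTU19 up to that node: 4 branches. From OTU39 up to the same node: 4 branches. Total: 4 + 4 = 8.

8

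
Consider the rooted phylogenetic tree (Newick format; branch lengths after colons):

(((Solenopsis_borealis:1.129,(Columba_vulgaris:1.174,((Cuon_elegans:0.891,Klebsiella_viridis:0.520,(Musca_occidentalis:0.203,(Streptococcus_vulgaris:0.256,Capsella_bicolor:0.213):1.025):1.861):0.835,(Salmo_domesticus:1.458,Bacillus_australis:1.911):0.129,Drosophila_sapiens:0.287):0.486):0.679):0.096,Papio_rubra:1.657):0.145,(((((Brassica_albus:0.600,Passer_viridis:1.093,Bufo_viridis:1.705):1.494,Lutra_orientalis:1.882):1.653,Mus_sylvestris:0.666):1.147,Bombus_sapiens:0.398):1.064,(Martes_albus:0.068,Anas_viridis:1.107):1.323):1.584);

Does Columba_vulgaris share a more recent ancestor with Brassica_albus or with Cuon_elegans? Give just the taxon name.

Cuon_elegans

The MRCA of Columba_vulgaris and Cuon_elegans subtends (Columba_vulgaris,((Cuon_elegans,Klebsiella_viridis,(Musca_occidentalis,(Streptococcus_vulgaris,Capsella_bicolor))),(Salmo_domesticus,Bacillus_australis),Drosophila_sapiens)) (9 taxa).
The MRCA of Columba_vulgaris and Brassica_albus is the root, subtending the entire tree (19 taxa).
The first is nested inside the second, so Columba_vulgaris shares a more recent common ancestor with Cuon_elegans.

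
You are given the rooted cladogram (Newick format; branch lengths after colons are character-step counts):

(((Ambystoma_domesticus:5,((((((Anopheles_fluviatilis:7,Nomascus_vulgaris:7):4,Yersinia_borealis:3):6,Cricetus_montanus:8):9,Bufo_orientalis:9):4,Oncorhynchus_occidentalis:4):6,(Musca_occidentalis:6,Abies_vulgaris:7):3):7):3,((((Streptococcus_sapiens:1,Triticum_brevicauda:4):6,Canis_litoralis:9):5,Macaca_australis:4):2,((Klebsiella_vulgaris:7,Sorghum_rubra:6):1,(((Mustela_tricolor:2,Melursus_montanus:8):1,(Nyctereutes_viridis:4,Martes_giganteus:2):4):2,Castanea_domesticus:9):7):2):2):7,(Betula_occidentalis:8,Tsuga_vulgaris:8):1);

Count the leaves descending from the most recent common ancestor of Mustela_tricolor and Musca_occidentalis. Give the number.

The MRCA of Mustela_tricolor and Musca_occidentalis is the node subtending ((Ambystoma_domesticus,((((((Anopheles_fluviatilis,Nomascus_vulgaris),Yersinia_borealis),Cricetus_montanus),Bufo_orientalis),Oncorhynchus_occidentalis),(Musca_occidentalis,Abies_vulgaris))),((((Streptococcus_sapiens,Triticum_brevicauda),Canis_litoralis),Macaca_australis),((Klebsiella_vulgaris,Sorghum_rubra),(((Mustela_tricolor,Melursus_montanus),(Nyctereutes_viridis,Martes_giganteus)),Castanea_domesticus)))).
That clade contains 20 terminal taxa: Abies_vulgaris, Ambystoma_domesticus, Anopheles_fluviatilis, Bufo_orientalis, Canis_litoralis, Castanea_domesticus, Cricetus_montanus, Klebsiella_vulgaris, Macaca_australis, Martes_giganteus, Melursus_montanus, Musca_occidentalis, Mustela_tricolor, Nomascus_vulgaris, Nyctereutes_viridis, Oncorhynchus_occidentalis, Sorghum_rubra, Streptococcus_sapiens, Triticum_brevicauda, Yersinia_borealis.

20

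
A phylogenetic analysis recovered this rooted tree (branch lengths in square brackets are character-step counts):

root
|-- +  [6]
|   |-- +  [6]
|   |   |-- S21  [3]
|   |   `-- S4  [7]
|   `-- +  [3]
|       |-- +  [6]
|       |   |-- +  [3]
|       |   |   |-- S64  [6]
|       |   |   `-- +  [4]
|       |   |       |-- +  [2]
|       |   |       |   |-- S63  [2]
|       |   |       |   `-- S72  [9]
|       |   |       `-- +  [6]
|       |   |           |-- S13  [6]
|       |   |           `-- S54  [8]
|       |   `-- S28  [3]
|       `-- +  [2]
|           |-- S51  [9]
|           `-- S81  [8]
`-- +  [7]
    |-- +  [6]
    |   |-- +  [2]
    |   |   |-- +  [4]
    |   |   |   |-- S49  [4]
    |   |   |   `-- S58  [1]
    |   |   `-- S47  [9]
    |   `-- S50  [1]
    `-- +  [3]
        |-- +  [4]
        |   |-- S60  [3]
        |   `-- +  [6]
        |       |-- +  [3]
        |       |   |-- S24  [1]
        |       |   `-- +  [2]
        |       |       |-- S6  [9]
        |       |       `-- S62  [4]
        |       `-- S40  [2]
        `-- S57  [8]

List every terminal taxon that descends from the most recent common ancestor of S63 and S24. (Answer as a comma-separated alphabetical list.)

S13, S21, S24, S28, S4, S40, S47, S49, S50, S51, S54, S57, S58, S6, S60, S62, S63, S64, S72, S81

Tracing S63: it sits inside (S63,S72).
Tracing S24: it sits inside (S24,(S6,S62)).
The smallest clade enclosing both is the whole tree (their MRCA is the root), so the answer is all 20 tips in alphabetical order.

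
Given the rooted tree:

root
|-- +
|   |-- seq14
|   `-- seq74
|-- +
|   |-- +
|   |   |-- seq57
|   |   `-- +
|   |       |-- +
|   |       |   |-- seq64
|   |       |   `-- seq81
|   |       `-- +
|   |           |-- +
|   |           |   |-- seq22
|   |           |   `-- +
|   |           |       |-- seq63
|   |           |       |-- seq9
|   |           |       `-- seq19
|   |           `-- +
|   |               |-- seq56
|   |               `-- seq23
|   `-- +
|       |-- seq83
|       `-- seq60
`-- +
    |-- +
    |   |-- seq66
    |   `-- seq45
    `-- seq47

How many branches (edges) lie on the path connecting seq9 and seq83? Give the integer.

8

The MRCA of seq9 and seq83 is the node subtending ((seq57,((seq64,seq81),((seq22,(seq63,seq9,seq19)),(seq56,seq23)))),(seq83,seq60)).
From seq9 up to that node: 6 branches. From seq83 up to the same node: 2 branches. Total: 6 + 2 = 8.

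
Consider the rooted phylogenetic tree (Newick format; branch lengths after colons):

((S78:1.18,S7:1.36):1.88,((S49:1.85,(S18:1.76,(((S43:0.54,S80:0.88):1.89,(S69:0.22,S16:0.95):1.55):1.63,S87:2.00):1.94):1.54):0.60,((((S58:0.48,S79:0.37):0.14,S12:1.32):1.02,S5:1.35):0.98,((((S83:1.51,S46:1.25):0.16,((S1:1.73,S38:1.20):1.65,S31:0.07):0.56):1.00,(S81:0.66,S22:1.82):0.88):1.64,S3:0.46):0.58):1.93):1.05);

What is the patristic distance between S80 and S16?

The path runs S80 → … → MRCA → … → S16; the MRCA is the node subtending ((S43,S80),(S69,S16)).
Branch lengths along that path: 0.88 + 1.89 + 1.55 + 0.95 = 5.27.

5.27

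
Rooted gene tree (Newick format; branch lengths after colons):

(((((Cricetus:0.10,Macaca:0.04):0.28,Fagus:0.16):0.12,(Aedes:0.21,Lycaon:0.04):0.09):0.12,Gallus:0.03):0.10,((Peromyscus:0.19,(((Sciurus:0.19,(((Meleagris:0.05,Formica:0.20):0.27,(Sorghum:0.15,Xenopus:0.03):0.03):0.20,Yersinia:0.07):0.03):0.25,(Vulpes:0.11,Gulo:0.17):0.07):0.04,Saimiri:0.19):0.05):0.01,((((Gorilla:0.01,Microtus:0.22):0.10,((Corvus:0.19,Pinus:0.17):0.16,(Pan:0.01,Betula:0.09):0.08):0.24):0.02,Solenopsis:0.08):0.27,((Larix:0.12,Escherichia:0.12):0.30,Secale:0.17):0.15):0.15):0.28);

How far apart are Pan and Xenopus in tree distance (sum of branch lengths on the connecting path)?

1.41

The path runs Pan → … → MRCA → … → Xenopus; the MRCA is the node subtending ((Peromyscus,(((Sciurus,(((Meleagris,Formica),(Sorghum,Xenopus)),Yersinia)),(Vulpes,Gulo)),Saimiri)),((((Gorilla,Microtus),((Corvus,Pinus),(Pan,Betula))),Solenopsis),((Larix,Escherichia),Secale))).
Branch lengths along that path: 0.01 + 0.08 + 0.24 + 0.02 + 0.27 + 0.15 + 0.01 + 0.05 + 0.04 + 0.25 + 0.03 + 0.20 + 0.03 + 0.03 = 1.41.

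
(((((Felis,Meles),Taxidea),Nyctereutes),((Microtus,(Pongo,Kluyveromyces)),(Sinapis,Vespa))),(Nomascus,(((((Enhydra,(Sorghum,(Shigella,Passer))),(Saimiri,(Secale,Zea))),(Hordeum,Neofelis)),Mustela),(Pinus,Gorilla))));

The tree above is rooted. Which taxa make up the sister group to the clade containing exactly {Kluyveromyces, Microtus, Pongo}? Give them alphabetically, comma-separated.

Sinapis, Vespa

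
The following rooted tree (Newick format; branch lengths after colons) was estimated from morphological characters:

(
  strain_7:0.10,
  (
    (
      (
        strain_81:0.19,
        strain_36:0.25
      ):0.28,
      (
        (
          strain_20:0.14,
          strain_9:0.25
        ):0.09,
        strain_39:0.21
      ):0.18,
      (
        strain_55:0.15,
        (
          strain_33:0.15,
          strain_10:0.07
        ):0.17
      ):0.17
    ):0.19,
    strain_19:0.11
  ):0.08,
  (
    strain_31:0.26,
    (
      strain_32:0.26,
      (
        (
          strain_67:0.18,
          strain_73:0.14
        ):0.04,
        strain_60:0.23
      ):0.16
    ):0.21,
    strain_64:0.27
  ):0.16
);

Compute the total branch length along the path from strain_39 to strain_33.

0.88

The path runs strain_39 → … → MRCA → … → strain_33; the MRCA is the node subtending ((strain_81,strain_36),((strain_20,strain_9),strain_39),(strain_55,(strain_33,strain_10))).
Branch lengths along that path: 0.21 + 0.18 + 0.17 + 0.17 + 0.15 = 0.88.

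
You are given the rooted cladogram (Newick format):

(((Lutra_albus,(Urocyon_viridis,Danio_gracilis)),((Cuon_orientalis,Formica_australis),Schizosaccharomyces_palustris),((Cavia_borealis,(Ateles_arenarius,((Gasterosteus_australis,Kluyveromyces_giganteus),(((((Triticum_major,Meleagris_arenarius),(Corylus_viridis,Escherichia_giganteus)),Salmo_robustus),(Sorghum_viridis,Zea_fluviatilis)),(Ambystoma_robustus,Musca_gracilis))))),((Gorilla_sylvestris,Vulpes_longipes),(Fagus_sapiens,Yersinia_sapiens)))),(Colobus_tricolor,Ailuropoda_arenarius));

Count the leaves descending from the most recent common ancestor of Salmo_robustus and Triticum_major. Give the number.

The MRCA of Salmo_robustus and Triticum_major is the node subtending (((Triticum_major,Meleagris_arenarius),(Corylus_viridis,Escherichia_giganteus)),Salmo_robustus).
That clade contains 5 terminal taxa: Corylus_viridis, Escherichia_giganteus, Meleagris_arenarius, Salmo_robustus, Triticum_major.

5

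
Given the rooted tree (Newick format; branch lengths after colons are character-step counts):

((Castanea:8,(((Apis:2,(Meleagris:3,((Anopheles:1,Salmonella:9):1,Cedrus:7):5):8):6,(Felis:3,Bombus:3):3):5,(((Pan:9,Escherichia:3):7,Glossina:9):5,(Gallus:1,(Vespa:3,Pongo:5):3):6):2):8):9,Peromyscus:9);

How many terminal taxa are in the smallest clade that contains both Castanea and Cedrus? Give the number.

The MRCA of Castanea and Cedrus is the node subtending (Castanea,(((Apis,(Meleagris,((Anopheles,Salmonella),Cedrus))),(Felis,Bombus)),(((Pan,Escherichia),Glossina),(Gallus,(Vespa,Pongo))))).
That clade contains 14 terminal taxa: Anopheles, Apis, Bombus, Castanea, Cedrus, Escherichia, Felis, Gallus, Glossina, Meleagris, Pan, Pongo, Salmonella, Vespa.

14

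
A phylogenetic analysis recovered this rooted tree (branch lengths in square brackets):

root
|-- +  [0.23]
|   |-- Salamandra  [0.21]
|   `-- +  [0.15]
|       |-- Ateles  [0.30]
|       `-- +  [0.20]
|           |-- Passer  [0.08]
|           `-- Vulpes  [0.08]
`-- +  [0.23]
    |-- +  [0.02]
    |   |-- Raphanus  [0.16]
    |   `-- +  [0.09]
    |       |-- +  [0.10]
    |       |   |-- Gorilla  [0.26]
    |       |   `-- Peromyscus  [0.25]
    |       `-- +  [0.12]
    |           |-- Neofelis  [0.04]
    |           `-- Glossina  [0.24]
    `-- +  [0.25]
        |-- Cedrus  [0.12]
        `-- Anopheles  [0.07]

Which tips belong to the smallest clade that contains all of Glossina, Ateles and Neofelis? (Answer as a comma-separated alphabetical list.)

Anopheles, Ateles, Cedrus, Glossina, Gorilla, Neofelis, Passer, Peromyscus, Raphanus, Salamandra, Vulpes

Tracing Glossina: it sits inside (Neofelis,Glossina).
Tracing Ateles: it sits inside (Ateles,(Passer,Vulpes)).
Tracing Neofelis: it sits inside (Neofelis,Glossina).
The smallest clade enclosing all 3 is the whole tree (their MRCA is the root), so the answer is all 11 tips in alphabetical order.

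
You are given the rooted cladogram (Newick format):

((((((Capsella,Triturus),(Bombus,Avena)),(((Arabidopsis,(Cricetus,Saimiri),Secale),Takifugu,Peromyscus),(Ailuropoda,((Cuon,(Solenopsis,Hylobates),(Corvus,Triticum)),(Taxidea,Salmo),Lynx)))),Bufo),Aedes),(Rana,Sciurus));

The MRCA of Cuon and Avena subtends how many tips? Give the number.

The MRCA of Cuon and Avena is the node subtending (((Capsella,Triturus),(Bombus,Avena)),(((Arabidopsis,(Cricetus,Saimiri),Secale),Takifugu,Peromyscus),(Ailuropoda,((Cuon,(Solenopsis,Hylobates),(Corvus,Triticum)),(Taxidea,Salmo),Lynx)))).
That clade contains 19 terminal taxa: Ailuropoda, Arabidopsis, Avena, Bombus, Capsella, Corvus, Cricetus, Cuon, Hylobates, Lynx, Peromyscus, Saimiri, Salmo, Secale, Solenopsis, Takifugu, Taxidea, Triticum, Triturus.

19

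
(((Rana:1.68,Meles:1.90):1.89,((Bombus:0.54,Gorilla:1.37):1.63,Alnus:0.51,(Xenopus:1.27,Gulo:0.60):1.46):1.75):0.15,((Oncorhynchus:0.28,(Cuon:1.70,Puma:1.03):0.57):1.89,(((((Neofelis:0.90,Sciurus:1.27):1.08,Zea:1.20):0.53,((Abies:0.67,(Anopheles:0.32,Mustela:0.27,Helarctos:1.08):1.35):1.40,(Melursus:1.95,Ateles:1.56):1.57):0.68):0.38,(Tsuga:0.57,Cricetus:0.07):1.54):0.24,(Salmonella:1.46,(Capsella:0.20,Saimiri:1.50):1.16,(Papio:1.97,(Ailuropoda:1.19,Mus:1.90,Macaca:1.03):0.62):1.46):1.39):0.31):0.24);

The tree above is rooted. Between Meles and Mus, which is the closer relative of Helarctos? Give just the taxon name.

Mus

The MRCA of Helarctos and Mus subtends (((((Neofelis,Sciurus),Zea),((Abies,(Anopheles,Mustela,Helarctos)),(Melursus,Ateles))),(Tsuga,Cricetus)),(Salmonella,(Capsella,Saimiri),(Papio,(Ailuropoda,Mus,Macaca)))) (18 taxa).
The MRCA of Helarctos and Meles is the root, subtending the entire tree (28 taxa).
The first is nested inside the second, so Helarctos shares a more recent common ancestor with Mus.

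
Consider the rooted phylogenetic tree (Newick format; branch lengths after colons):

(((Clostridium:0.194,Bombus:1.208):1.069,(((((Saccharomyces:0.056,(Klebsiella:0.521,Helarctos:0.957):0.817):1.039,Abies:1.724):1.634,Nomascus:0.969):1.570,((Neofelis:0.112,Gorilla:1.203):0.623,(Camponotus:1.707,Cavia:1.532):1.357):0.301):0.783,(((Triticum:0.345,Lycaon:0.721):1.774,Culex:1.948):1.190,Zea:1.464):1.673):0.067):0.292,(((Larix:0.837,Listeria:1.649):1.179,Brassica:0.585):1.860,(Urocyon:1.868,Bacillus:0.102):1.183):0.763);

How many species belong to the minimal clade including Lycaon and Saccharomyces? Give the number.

13

The MRCA of Lycaon and Saccharomyces is the node subtending (((((Saccharomyces,(Klebsiella,Helarctos)),Abies),Nomascus),((Neofelis,Gorilla),(Camponotus,Cavia))),(((Triticum,Lycaon),Culex),Zea)).
That clade contains 13 terminal taxa: Abies, Camponotus, Cavia, Culex, Gorilla, Helarctos, Klebsiella, Lycaon, Neofelis, Nomascus, Saccharomyces, Triticum, Zea.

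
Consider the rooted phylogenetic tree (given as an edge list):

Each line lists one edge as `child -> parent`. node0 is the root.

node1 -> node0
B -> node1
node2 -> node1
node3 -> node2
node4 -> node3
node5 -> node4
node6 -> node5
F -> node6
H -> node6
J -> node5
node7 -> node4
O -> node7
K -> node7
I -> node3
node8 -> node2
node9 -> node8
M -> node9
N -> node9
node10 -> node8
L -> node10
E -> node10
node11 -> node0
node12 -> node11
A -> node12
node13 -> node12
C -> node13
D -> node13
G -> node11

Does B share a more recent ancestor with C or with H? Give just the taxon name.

The MRCA of B and H subtends (B,(((((F,H),J),(O,K)),I),((M,N),(L,E)))) (11 taxa).
The MRCA of B and C is the root, subtending the entire tree (15 taxa).
The first is nested inside the second, so B shares a more recent common ancestor with H.

H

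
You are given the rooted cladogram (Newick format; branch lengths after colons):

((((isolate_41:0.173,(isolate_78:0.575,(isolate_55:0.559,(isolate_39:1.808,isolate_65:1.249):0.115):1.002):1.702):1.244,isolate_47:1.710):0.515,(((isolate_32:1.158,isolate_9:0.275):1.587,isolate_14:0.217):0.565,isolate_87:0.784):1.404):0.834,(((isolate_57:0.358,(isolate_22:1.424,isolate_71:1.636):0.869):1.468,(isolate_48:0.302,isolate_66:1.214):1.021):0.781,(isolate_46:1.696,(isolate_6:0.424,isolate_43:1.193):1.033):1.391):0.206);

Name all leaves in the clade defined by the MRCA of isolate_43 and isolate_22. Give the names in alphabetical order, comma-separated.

isolate_22, isolate_43, isolate_46, isolate_48, isolate_57, isolate_6, isolate_66, isolate_71

Tracing isolate_43: it sits inside (isolate_6,isolate_43).
Tracing isolate_22: it sits inside (isolate_22,isolate_71).
The smallest clade enclosing both is (((isolate_57,(isolate_22,isolate_71)),(isolate_48,isolate_66)),(isolate_46,(isolate_6,isolate_43))); the answer is its 8 terminal taxa in alphabetical order.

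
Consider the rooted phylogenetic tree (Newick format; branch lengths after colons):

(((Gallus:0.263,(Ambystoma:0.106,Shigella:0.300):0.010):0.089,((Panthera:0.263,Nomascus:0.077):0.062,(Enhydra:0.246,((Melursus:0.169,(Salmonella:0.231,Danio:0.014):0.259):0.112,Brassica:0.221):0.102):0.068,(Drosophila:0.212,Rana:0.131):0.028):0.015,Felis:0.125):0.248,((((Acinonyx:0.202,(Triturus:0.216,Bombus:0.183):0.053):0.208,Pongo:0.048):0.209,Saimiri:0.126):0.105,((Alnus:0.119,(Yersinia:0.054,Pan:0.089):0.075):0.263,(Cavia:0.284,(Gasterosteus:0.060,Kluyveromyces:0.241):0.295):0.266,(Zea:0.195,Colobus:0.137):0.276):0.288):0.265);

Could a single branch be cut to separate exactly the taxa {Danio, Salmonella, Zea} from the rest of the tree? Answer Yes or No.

No

The MRCA of the listed taxa is the root, so the smallest clade containing them is the whole tree.
That clade also contains Acinonyx, Alnus, Ambystoma, Bombus, Brassica, Cavia, Colobus, Drosophila, Enhydra, Felis, Gallus, Gasterosteus, Kluyveromyces, Melursus, Nomascus, Pan, Panthera, Pongo, Rana, Saimiri, Shigella, Triturus, Yersinia, which are not in the proposed group, so the group is not monophyletic.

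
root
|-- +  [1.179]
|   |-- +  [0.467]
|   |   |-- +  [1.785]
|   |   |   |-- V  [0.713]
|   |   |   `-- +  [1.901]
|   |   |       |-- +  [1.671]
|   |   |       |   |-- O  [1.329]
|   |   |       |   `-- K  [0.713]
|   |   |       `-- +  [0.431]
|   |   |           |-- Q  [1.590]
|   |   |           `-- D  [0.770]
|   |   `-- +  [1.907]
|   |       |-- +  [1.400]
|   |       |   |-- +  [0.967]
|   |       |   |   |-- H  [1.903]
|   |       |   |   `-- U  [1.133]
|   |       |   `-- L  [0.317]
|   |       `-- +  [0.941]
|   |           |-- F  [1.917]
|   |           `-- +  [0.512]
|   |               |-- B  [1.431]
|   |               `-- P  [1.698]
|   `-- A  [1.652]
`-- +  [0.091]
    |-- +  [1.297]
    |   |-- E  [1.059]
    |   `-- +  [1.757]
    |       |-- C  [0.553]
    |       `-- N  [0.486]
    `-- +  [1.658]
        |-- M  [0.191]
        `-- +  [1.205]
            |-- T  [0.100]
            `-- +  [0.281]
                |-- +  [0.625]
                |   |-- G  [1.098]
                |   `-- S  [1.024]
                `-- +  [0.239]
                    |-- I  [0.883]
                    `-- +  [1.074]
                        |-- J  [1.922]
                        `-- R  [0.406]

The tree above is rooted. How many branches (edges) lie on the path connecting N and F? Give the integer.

9

The MRCA of N and F is the root of the tree.
From N up to that node: 4 branches. From F up to the same node: 5 branches. Total: 4 + 5 = 9.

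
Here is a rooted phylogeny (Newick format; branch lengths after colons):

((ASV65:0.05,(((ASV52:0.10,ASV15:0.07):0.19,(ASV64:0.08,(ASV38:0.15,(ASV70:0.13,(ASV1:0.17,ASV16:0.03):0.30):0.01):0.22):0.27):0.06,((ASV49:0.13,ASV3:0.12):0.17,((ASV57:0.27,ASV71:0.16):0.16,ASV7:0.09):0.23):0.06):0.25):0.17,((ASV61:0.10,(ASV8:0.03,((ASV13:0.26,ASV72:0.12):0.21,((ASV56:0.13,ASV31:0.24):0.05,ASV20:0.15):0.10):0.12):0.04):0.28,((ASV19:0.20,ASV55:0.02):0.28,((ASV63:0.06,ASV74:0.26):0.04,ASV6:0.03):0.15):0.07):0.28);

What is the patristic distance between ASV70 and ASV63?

1.71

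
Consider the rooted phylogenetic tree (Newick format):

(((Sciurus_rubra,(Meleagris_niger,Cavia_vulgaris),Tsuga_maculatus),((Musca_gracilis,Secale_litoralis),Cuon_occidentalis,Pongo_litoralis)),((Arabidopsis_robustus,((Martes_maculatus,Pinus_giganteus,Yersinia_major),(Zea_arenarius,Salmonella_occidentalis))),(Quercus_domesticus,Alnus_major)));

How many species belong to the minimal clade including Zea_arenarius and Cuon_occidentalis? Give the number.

The MRCA of Zea_arenarius and Cuon_occidentalis is the root, so the clade is the entire tree.
That clade contains 16 terminal taxa: Alnus_major, Arabidopsis_robustus, Cavia_vulgaris, Cuon_occidentalis, Martes_maculatus, Meleagris_niger, Musca_gracilis, Pinus_giganteus, Pongo_litoralis, Quercus_domesticus, Salmonella_occidentalis, Sciurus_rubra, Secale_litoralis, Tsuga_maculatus, Yersinia_major, Zea_arenarius.

16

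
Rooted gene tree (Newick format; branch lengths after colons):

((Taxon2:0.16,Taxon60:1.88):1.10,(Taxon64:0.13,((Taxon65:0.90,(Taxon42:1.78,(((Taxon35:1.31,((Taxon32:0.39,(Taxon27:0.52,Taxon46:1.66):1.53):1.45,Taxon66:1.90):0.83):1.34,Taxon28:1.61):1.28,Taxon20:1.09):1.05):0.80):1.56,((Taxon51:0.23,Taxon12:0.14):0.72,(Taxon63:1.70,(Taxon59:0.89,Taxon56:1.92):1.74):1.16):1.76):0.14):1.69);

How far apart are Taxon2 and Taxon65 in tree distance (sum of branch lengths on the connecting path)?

The path runs Taxon2 → … → MRCA → … → Taxon65; the MRCA is the root of the tree.
Branch lengths along that path: 0.16 + 1.10 + 1.69 + 0.14 + 1.56 + 0.90 = 5.55.

5.55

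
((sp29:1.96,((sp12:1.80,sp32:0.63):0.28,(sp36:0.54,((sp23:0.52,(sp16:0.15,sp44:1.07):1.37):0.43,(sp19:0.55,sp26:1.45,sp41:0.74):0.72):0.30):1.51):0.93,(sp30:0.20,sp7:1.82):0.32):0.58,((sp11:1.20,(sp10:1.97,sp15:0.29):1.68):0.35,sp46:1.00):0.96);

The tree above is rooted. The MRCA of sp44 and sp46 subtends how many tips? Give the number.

16

The MRCA of sp44 and sp46 is the root, so the clade is the entire tree.
That clade contains 16 terminal taxa: sp10, sp11, sp12, sp15, sp16, sp19, sp23, sp26, sp29, sp30, sp32, sp36, sp41, sp44, sp46, sp7.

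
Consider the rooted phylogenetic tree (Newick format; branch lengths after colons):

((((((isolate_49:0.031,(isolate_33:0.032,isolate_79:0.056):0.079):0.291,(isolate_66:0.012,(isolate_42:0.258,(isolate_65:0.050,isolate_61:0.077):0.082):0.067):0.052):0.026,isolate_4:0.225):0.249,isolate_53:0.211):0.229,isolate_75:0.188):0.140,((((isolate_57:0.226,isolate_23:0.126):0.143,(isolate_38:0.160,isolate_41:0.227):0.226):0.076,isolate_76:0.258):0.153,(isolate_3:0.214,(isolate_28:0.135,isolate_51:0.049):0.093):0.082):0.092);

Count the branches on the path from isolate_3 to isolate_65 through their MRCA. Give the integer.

11

The MRCA of isolate_3 and isolate_65 is the root of the tree.
From isolate_3 up to that node: 3 branches. From isolate_65 up to the same node: 8 branches. Total: 3 + 8 = 11.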